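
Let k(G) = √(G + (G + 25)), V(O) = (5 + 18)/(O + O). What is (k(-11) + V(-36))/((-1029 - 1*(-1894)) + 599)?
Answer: -23/105408 + √3/1464 ≈ 0.00096489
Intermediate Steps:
V(O) = 23/(2*O) (V(O) = 23/((2*O)) = 23*(1/(2*O)) = 23/(2*O))
k(G) = √(25 + 2*G) (k(G) = √(G + (25 + G)) = √(25 + 2*G))
(k(-11) + V(-36))/((-1029 - 1*(-1894)) + 599) = (√(25 + 2*(-11)) + (23/2)/(-36))/((-1029 - 1*(-1894)) + 599) = (√(25 - 22) + (23/2)*(-1/36))/((-1029 + 1894) + 599) = (√3 - 23/72)/(865 + 599) = (-23/72 + √3)/1464 = (-23/72 + √3)*(1/1464) = -23/105408 + √3/1464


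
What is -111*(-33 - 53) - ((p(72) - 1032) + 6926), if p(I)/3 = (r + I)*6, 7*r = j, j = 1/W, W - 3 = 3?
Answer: 16489/7 ≈ 2355.6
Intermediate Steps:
W = 6 (W = 3 + 3 = 6)
j = 1/6 ≈ 0.16667
r = 1/42 (r = (1/7)*(1/6) = 1/42 ≈ 0.023810)
p(I) = 3/7 + 18*I (p(I) = 3*((1/42 + I)*6) = 3*(1/7 + 6*I) = 3/7 + 18*I)
-111*(-33 - 53) - ((p(72) - 1032) + 6926) = -111*(-33 - 53) - (((3/7 + 18*72) - 1032) + 6926) = -111*(-86) - (((3/7 + 1296) - 1032) + 6926) = 9546 - ((9075/7 - 1032) + 6926) = 9546 - (1851/7 + 6926) = 9546 - 1*50333/7 = 9546 - 50333/7 = 16489/7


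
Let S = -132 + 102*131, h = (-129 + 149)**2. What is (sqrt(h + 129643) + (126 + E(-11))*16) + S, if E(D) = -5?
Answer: 15166 + sqrt(130043) ≈ 15527.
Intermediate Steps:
h = 400 (h = 20**2 = 400)
S = 13230 (S = -132 + 13362 = 13230)
(sqrt(h + 129643) + (126 + E(-11))*16) + S = (sqrt(400 + 129643) + (126 - 5)*16) + 13230 = (sqrt(130043) + 121*16) + 13230 = (sqrt(130043) + 1936) + 13230 = (1936 + sqrt(130043)) + 13230 = 15166 + sqrt(130043)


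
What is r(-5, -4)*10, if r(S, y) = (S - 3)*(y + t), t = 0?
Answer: 320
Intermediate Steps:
r(S, y) = y*(-3 + S) (r(S, y) = (S - 3)*(y + 0) = (-3 + S)*y = y*(-3 + S))
r(-5, -4)*10 = -4*(-3 - 5)*10 = -4*(-8)*10 = 32*10 = 320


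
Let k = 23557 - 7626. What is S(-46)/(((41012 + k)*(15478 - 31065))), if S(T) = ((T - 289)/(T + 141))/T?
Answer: -67/775736652834 ≈ -8.6369e-11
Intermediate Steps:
k = 15931
S(T) = (-289 + T)/(T*(141 + T)) (S(T) = ((-289 + T)/(141 + T))/T = (-289 + T)/(T*(141 + T)))
S(-46)/(((41012 + k)*(15478 - 31065))) = ((-289 - 46)/((-46)*(141 - 46)))/(((41012 + 15931)*(15478 - 31065))) = (-1/46*(-335)/95)/((56943*(-15587))) = -1/46*1/95*(-335)/(-887570541) = (67/874)*(-1/887570541) = -67/775736652834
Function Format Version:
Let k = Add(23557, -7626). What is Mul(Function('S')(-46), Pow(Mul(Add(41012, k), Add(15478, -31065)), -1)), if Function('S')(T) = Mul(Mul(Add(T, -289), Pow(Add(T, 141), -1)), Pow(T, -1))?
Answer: Rational(-67, 775736652834) ≈ -8.6369e-11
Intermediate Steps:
k = 15931
Function('S')(T) = Mul(Pow(T, -1), Pow(Add(141, T), -1), Add(-289, T)) (Function('S')(T) = Mul(Mul(Add(-289, T), Pow(Add(141, T), -1)), Pow(T, -1)) = Mul(Mul(Pow(Add(141, T), -1), Add(-289, T)), Pow(T, -1)) = Mul(Pow(T, -1), Pow(Add(141, T), -1), Add(-289, T)))
Mul(Function('S')(-46), Pow(Mul(Add(41012, k), Add(15478, -31065)), -1)) = Mul(Mul(Pow(-46, -1), Pow(Add(141, -46), -1), Add(-289, -46)), Pow(Mul(Add(41012, 15931), Add(15478, -31065)), -1)) = Mul(Mul(Rational(-1, 46), Pow(95, -1), -335), Pow(Mul(56943, -15587), -1)) = Mul(Mul(Rational(-1, 46), Rational(1, 95), -335), Pow(-887570541, -1)) = Mul(Rational(67, 874), Rational(-1, 887570541)) = Rational(-67, 775736652834)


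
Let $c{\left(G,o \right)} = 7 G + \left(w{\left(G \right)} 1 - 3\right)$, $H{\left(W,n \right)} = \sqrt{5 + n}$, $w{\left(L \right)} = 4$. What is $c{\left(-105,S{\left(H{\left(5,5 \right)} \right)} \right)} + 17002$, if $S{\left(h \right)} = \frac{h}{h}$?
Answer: $16268$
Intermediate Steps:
$S{\left(h \right)} = 1$
$c{\left(G,o \right)} = 1 + 7 G$ ($c{\left(G,o \right)} = 7 G + \left(4 \cdot 1 - 3\right) = 7 G + \left(4 - 3\right) = 7 G + 1 = 1 + 7 G$)
$c{\left(-105,S{\left(H{\left(5,5 \right)} \right)} \right)} + 17002 = \left(1 + 7 \left(-105\right)\right) + 17002 = \left(1 - 735\right) + 17002 = -734 + 17002 = 16268$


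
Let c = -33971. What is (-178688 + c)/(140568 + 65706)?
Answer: -212659/206274 ≈ -1.0310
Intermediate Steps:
(-178688 + c)/(140568 + 65706) = (-178688 - 33971)/(140568 + 65706) = -212659/206274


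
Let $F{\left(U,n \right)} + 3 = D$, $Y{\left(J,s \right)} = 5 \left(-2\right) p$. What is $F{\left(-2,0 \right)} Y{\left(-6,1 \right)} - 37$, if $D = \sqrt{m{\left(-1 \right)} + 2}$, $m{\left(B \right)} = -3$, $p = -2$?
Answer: $-97 + 20 i \approx -97.0 + 20.0 i$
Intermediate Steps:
$Y{\left(J,s \right)} = 20$ ($Y{\left(J,s \right)} = 5 \left(-2\right) \left(-2\right) = \left(-10\right) \left(-2\right) = 20$)
$D = i$ ($D = \sqrt{-3 + 2} = \sqrt{-1} = i \approx 1.0 i$)
$F{\left(U,n \right)} = -3 + i$
$F{\left(-2,0 \right)} Y{\left(-6,1 \right)} - 37 = \left(-3 + i\right) 20 - 37 = \left(-60 + 20 i\right) - 37 = -97 + 20 i$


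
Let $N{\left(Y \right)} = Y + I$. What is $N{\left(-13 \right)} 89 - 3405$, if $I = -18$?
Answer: $-6164$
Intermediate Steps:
$N{\left(Y \right)} = -18 + Y$ ($N{\left(Y \right)} = Y - 18 = -18 + Y$)
$N{\left(-13 \right)} 89 - 3405 = \left(-18 - 13\right) 89 - 3405 = \left(-31\right) 89 - 3405 = -2759 - 3405 = -6164$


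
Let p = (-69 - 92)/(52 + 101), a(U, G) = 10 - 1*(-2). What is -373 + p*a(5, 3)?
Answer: -19667/51 ≈ -385.63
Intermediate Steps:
a(U, G) = 12 (a(U, G) = 10 + 2 = 12)
p = -161/153 ≈ -1.0523
-373 + p*a(5, 3) = -373 - 161/153*12 = -373 - 644/51 = -19667/51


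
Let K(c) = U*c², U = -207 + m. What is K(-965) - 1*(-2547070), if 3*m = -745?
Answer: -1264412140/3 ≈ -4.2147e+8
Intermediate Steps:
m = -745/3 (m = (⅓)*(-745) = -745/3 ≈ -248.33)
U = -1366/3 (U = -207 - 745/3 = -1366/3 ≈ -455.33)
K(c) = -1366*c²/3
K(-965) - 1*(-2547070) = -1366/3*(-965)² - 1*(-2547070) = -1366/3*931225 + 2547070 = -1272053350/3 + 2547070 = -1264412140/3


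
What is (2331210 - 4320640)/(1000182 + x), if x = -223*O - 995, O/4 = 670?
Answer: -1989430/401547 ≈ -4.9544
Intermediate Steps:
O = 2680 (O = 4*670 = 2680)
x = -598635 (x = -223*2680 - 995 = -597640 - 995 = -598635)
(2331210 - 4320640)/(1000182 + x) = (2331210 - 4320640)/(1000182 - 598635) = -1989430/401547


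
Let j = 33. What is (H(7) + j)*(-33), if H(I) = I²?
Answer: -2706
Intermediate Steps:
(H(7) + j)*(-33) = (7² + 33)*(-33) = (49 + 33)*(-33) = 82*(-33) = -2706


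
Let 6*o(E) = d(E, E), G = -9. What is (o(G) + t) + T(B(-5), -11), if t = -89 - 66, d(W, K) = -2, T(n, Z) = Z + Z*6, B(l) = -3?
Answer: -697/3 ≈ -232.33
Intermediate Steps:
T(n, Z) = 7*Z (T(n, Z) = Z + 6*Z = 7*Z)
o(E) = -1/3 (o(E) = (1/6)*(-2) = -1/3)
t = -155
(o(G) + t) + T(B(-5), -11) = (-1/3 - 155) + 7*(-11) = -466/3 - 77 = -697/3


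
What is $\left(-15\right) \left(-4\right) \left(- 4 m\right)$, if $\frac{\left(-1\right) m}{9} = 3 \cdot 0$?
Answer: $0$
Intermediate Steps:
$m = 0$ ($m = - 9 \cdot 3 \cdot 0 = \left(-9\right) 0 = 0$)
$\left(-15\right) \left(-4\right) \left(- 4 m\right) = \left(-15\right) \left(-4\right) \left(\left(-4\right) 0\right) = 60 \cdot 0 = 0$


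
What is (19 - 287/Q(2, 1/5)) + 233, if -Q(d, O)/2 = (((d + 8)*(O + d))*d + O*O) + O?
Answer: 80657/316 ≈ 255.24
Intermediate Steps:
Q(d, O) = -2*O - 2*O² - 2*d*(8 + d)*(O + d) (Q(d, O) = -2*((((d + 8)*(O + d))*d + O*O) + O) = -2*((((8 + d)*(O + d))*d + O²) + O) = -2*((d*(8 + d)*(O + d) + O²) + O) = -2*((O² + d*(8 + d)*(O + d)) + O) = -2*(O + O² + d*(8 + d)*(O + d)) = -2*O - 2*O² - 2*d*(8 + d)*(O + d))
(19 - 287/Q(2, 1/5)) + 233 = (19 - 287/(-16*2² - 2/5 - 2*(1/5)² - 2*2³ - 16*2/5 - 2*2²/5)) + 233 = (19 - 287/(-16*4 - 2*⅕ - 2*(⅕)² - 2*8 - 16*⅕*2 - 2*⅕*4)) + 233 = (19 - 287/(-64 - ⅖ - 2*1/25 - 16 - 32/5 - 8/5)) + 233 = (19 - 287/(-64 - ⅖ - 2/25 - 16 - 32/5 - 8/5)) + 233 = (19 - 287/(-2212/25)) + 233 = (19 - 287*(-25/2212)) + 233 = (19 + 1025/316) + 233 = 7029/316 + 233 = 80657/316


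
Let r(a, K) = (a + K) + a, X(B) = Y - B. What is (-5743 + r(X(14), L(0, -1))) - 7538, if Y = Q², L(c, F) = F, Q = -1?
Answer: -13308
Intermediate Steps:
Y = 1 (Y = (-1)² = 1)
X(B) = 1 - B
r(a, K) = K + 2*a (r(a, K) = (K + a) + a = K + 2*a)
(-5743 + r(X(14), L(0, -1))) - 7538 = (-5743 + (-1 + 2*(1 - 1*14))) - 7538 = (-5743 + (-1 + 2*(1 - 14))) - 7538 = (-5743 + (-1 + 2*(-13))) - 7538 = (-5743 + (-1 - 26)) - 7538 = (-5743 - 27) - 7538 = -5770 - 7538 = -13308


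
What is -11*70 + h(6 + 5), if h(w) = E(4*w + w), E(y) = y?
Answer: -715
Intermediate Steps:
h(w) = 5*w (h(w) = 4*w + w = 5*w)
-11*70 + h(6 + 5) = -11*70 + 5*(6 + 5) = -770 + 5*11 = -770 + 55 = -715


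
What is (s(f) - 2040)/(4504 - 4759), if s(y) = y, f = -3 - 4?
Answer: 2047/255 ≈ 8.0275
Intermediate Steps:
f = -7
(s(f) - 2040)/(4504 - 4759) = (-7 - 2040)/(4504 - 4759) = -2047/(-255) = -2047*(-1/255) = 2047/255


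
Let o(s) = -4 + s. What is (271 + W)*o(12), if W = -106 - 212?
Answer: -376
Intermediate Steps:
W = -318
(271 + W)*o(12) = (271 - 318)*(-4 + 12) = -47*8 = -376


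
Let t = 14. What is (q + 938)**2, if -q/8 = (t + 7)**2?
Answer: 6708100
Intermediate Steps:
q = -3528 (q = -8*(14 + 7)**2 = -8*21**2 = -8*441 = -3528)
(q + 938)**2 = (-3528 + 938)**2 = (-2590)**2 = 6708100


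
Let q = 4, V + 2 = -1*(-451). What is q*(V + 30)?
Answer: 1916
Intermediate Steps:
V = 449 (V = -2 - 1*(-451) = -2 + 451 = 449)
q*(V + 30) = 4*(449 + 30) = 4*479 = 1916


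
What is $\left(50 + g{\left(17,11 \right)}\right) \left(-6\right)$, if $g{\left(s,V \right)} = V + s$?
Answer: $-468$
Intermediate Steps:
$\left(50 + g{\left(17,11 \right)}\right) \left(-6\right) = \left(50 + \left(11 + 17\right)\right) \left(-6\right) = \left(50 + 28\right) \left(-6\right) = 78 \left(-6\right) = -468$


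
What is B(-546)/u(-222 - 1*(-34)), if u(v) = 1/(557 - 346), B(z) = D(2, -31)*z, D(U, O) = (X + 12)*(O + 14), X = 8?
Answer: 39170040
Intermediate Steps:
D(U, O) = 280 + 20*O (D(U, O) = (8 + 12)*(O + 14) = 20*(14 + O) = 280 + 20*O)
B(z) = -340*z (B(z) = (280 + 20*(-31))*z = (280 - 620)*z = -340*z)
u(v) = 1/211
B(-546)/u(-222 - 1*(-34)) = (-340*(-546))/(1/211) = 185640*211 = 39170040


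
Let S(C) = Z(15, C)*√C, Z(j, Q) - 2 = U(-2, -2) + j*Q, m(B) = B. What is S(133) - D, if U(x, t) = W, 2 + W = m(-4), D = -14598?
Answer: 14598 + 1991*√133 ≈ 37559.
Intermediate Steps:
W = -6 (W = -2 - 4 = -6)
U(x, t) = -6
Z(j, Q) = -4 + Q*j (Z(j, Q) = 2 + (-6 + j*Q) = 2 + (-6 + Q*j) = -4 + Q*j)
S(C) = √C*(-4 + 15*C) (S(C) = (-4 + C*15)*√C = (-4 + 15*C)*√C = √C*(-4 + 15*C))
S(133) - D = √133*(-4 + 15*133) - 1*(-14598) = √133*(-4 + 1995) + 14598 = √133*1991 + 14598 = 1991*√133 + 14598 = 14598 + 1991*√133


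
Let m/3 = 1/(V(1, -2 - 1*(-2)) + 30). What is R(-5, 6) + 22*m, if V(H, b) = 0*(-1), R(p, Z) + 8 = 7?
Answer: 6/5 ≈ 1.2000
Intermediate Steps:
R(p, Z) = -1 (R(p, Z) = -8 + 7 = -1)
V(H, b) = 0
m = ⅒ (m = 3/(0 + 30) = 3/30 = 3*(1/30) = ⅒ ≈ 0.10000)
R(-5, 6) + 22*m = -1 + 22*(⅒) = -1 + 11/5 = 6/5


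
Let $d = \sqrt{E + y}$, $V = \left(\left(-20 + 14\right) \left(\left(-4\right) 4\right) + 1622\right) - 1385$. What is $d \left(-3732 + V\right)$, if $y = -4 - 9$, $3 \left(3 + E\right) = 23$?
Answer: $- 5665 i \sqrt{3} \approx - 9812.1 i$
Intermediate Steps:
$E = \frac{14}{3}$ ($E = -3 + \frac{1}{3} \cdot 23 = -3 + \frac{23}{3} = \frac{14}{3} \approx 4.6667$)
$V = 333$ ($V = \left(\left(-6\right) \left(-16\right) + 1622\right) - 1385 = \left(96 + 1622\right) - 1385 = 1718 - 1385 = 333$)
$y = -13$ ($y = -4 - 9 = -13$)
$d = \frac{5 i \sqrt{3}}{3}$ ($d = \sqrt{\frac{14}{3} - 13} = \sqrt{- \frac{25}{3}} = \frac{5 i \sqrt{3}}{3} \approx 2.8868 i$)
$d \left(-3732 + V\right) = \frac{5 i \sqrt{3}}{3} \left(-3732 + 333\right) = \frac{5 i \sqrt{3}}{3} \left(-3399\right) = - 5665 i \sqrt{3}$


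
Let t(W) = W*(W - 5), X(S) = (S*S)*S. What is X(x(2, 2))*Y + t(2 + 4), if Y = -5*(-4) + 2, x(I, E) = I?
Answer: 182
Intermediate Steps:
Y = 22 (Y = 20 + 2 = 22)
X(S) = S**3 (X(S) = S**2*S = S**3)
t(W) = W*(-5 + W)
X(x(2, 2))*Y + t(2 + 4) = 2**3*22 + (2 + 4)*(-5 + (2 + 4)) = 8*22 + 6*(-5 + 6) = 176 + 6*1 = 176 + 6 = 182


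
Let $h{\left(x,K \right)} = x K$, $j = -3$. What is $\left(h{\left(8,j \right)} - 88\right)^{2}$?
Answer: $12544$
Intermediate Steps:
$h{\left(x,K \right)} = K x$
$\left(h{\left(8,j \right)} - 88\right)^{2} = \left(\left(-3\right) 8 - 88\right)^{2} = \left(-24 - 88\right)^{2} = \left(-112\right)^{2} = 12544$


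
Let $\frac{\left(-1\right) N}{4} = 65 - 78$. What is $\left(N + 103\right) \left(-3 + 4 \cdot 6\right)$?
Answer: $3255$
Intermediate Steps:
$N = 52$ ($N = - 4 \left(65 - 78\right) = \left(-4\right) \left(-13\right) = 52$)
$\left(N + 103\right) \left(-3 + 4 \cdot 6\right) = \left(52 + 103\right) \left(-3 + 4 \cdot 6\right) = 155 \left(-3 + 24\right) = 155 \cdot 21 = 3255$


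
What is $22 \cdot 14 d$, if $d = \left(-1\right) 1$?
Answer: $-308$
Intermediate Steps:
$d = -1$
$22 \cdot 14 d = 22 \cdot 14 \left(-1\right) = 308 \left(-1\right) = -308$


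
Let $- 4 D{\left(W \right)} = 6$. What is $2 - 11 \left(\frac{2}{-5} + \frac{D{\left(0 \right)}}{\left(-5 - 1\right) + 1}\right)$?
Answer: $\frac{31}{10} \approx 3.1$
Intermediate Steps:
$D{\left(W \right)} = - \frac{3}{2}$ ($D{\left(W \right)} = \left(- \frac{1}{4}\right) 6 = - \frac{3}{2}$)
$2 - 11 \left(\frac{2}{-5} + \frac{D{\left(0 \right)}}{\left(-5 - 1\right) + 1}\right) = 2 - 11 \left(\frac{2}{-5} - \frac{3}{2 \left(\left(-5 - 1\right) + 1\right)}\right) = 2 - 11 \left(2 \left(- \frac{1}{5}\right) - \frac{3}{2 \left(-6 + 1\right)}\right) = 2 - 11 \left(- \frac{2}{5} - \frac{3}{2 \left(-5\right)}\right) = 2 - 11 \left(- \frac{2}{5} - - \frac{3}{10}\right) = 2 - 11 \left(- \frac{2}{5} + \frac{3}{10}\right) = 2 - - \frac{11}{10} = 2 + \frac{11}{10} = \frac{31}{10}$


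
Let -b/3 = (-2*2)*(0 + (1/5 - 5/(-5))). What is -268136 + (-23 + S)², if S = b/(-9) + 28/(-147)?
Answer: -2949423791/11025 ≈ -2.6752e+5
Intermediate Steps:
b = 72/5 (b = -3*(-2*2)*(0 + (1/5 - 5/(-5))) = -(-12)*(0 + (1*(⅕) - 5*(-⅕))) = -(-12)*(0 + (⅕ + 1)) = -(-12)*(0 + 6/5) = -(-12)*6/5 = -3*(-24/5) = 72/5 ≈ 14.400)
S = -188/105 (S = (72/5)/(-9) + 28/(-147) = (72/5)*(-⅑) + 28*(-1/147) = -8/5 - 4/21 = -188/105 ≈ -1.7905)
-268136 + (-23 + S)² = -268136 + (-23 - 188/105)² = -268136 + (-2603/105)² = -268136 + 6775609/11025 = -2949423791/11025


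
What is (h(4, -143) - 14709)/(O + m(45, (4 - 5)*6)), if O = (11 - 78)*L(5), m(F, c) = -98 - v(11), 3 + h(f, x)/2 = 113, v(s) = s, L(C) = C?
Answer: 14489/444 ≈ 32.633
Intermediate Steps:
h(f, x) = 220 (h(f, x) = -6 + 2*113 = -6 + 226 = 220)
m(F, c) = -109 (m(F, c) = -98 - 1*11 = -98 - 11 = -109)
O = -335 (O = (11 - 78)*5 = -67*5 = -335)
(h(4, -143) - 14709)/(O + m(45, (4 - 5)*6)) = (220 - 14709)/(-335 - 109) = -14489/(-444) = -14489*(-1/444) = 14489/444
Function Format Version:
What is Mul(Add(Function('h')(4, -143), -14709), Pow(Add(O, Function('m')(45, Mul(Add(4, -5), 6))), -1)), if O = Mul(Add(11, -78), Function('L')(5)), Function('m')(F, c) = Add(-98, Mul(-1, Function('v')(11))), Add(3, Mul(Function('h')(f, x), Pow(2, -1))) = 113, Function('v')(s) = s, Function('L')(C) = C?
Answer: Rational(14489, 444) ≈ 32.633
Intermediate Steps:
Function('h')(f, x) = 220 (Function('h')(f, x) = Add(-6, Mul(2, 113)) = Add(-6, 226) = 220)
Function('m')(F, c) = -109 (Function('m')(F, c) = Add(-98, Mul(-1, 11)) = Add(-98, -11) = -109)
O = -335 (O = Mul(Add(11, -78), 5) = Mul(-67, 5) = -335)
Mul(Add(Function('h')(4, -143), -14709), Pow(Add(O, Function('m')(45, Mul(Add(4, -5), 6))), -1)) = Mul(Add(220, -14709), Pow(Add(-335, -109), -1)) = Mul(-14489, Pow(-444, -1)) = Mul(-14489, Rational(-1, 444)) = Rational(14489, 444)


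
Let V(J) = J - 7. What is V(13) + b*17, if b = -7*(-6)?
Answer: 720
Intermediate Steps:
b = 42
V(J) = -7 + J
V(13) + b*17 = (-7 + 13) + 42*17 = 6 + 714 = 720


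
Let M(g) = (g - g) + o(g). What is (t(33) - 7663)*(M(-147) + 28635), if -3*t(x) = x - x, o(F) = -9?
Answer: -219361038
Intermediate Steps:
t(x) = 0 (t(x) = -(x - x)/3 = -1/3*0 = 0)
M(g) = -9 (M(g) = (g - g) - 9 = 0 - 9 = -9)
(t(33) - 7663)*(M(-147) + 28635) = (0 - 7663)*(-9 + 28635) = -7663*28626 = -219361038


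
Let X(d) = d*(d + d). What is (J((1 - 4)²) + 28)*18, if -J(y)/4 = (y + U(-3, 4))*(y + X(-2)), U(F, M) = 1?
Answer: -11736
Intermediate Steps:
X(d) = 2*d² (X(d) = d*(2*d) = 2*d²)
J(y) = -4*(1 + y)*(8 + y) (J(y) = -4*(y + 1)*(y + 2*(-2)²) = -4*(1 + y)*(y + 2*4) = -4*(1 + y)*(y + 8) = -4*(1 + y)*(8 + y))
(J((1 - 4)²) + 28)*18 = ((-32 - 36*(1 - 4)² - 4*(1 - 4)⁴) + 28)*18 = ((-32 - 36*(-3)² - 4*((-3)²)²) + 28)*18 = ((-32 - 36*9 - 4*9²) + 28)*18 = ((-32 - 324 - 4*81) + 28)*18 = ((-32 - 324 - 324) + 28)*18 = (-680 + 28)*18 = -652*18 = -11736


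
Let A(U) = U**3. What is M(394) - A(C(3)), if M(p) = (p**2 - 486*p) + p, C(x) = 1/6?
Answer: -7744465/216 ≈ -35854.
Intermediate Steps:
C(x) = 1/6
M(p) = p**2 - 485*p
M(394) - A(C(3)) = 394*(-485 + 394) - (1/6)**3 = 394*(-91) - 1*1/216 = -35854 - 1/216 = -7744465/216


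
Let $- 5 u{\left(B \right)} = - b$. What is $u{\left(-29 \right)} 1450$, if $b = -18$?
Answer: $-5220$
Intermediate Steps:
$u{\left(B \right)} = - \frac{18}{5}$ ($u{\left(B \right)} = - \frac{\left(-1\right) \left(-18\right)}{5} = \left(- \frac{1}{5}\right) 18 = - \frac{18}{5}$)
$u{\left(-29 \right)} 1450 = \left(- \frac{18}{5}\right) 1450 = -5220$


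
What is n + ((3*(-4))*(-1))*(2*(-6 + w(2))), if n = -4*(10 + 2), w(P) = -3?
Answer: -264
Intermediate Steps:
n = -48 (n = -4*12 = -48)
n + ((3*(-4))*(-1))*(2*(-6 + w(2))) = -48 + ((3*(-4))*(-1))*(2*(-6 - 3)) = -48 + (-12*(-1))*(2*(-9)) = -48 + 12*(-18) = -48 - 216 = -264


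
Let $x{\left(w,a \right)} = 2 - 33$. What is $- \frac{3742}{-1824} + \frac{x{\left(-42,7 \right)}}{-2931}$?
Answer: $\frac{1837391}{891024} \approx 2.0621$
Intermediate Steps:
$x{\left(w,a \right)} = -31$ ($x{\left(w,a \right)} = 2 - 33 = -31$)
$- \frac{3742}{-1824} + \frac{x{\left(-42,7 \right)}}{-2931} = - \frac{3742}{-1824} - \frac{31}{-2931} = \left(-3742\right) \left(- \frac{1}{1824}\right) - - \frac{31}{2931} = \frac{1871}{912} + \frac{31}{2931} = \frac{1837391}{891024}$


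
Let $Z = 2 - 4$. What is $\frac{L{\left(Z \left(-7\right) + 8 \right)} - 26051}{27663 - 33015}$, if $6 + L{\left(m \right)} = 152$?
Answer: $\frac{8635}{1784} \approx 4.8402$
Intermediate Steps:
$Z = -2$ ($Z = 2 - 4 = -2$)
$L{\left(m \right)} = 146$ ($L{\left(m \right)} = -6 + 152 = 146$)
$\frac{L{\left(Z \left(-7\right) + 8 \right)} - 26051}{27663 - 33015} = \frac{146 - 26051}{27663 - 33015} = - \frac{25905}{-5352} = \left(-25905\right) \left(- \frac{1}{5352}\right) = \frac{8635}{1784}$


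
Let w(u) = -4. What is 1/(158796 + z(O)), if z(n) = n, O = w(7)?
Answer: 1/158792 ≈ 6.2975e-6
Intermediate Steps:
O = -4
1/(158796 + z(O)) = 1/(158796 - 4) = 1/158792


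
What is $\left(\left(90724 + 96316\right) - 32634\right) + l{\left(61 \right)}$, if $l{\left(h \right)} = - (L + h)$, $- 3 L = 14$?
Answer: $\frac{463049}{3} \approx 1.5435 \cdot 10^{5}$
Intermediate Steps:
$L = - \frac{14}{3}$ ($L = \left(- \frac{1}{3}\right) 14 = - \frac{14}{3} \approx -4.6667$)
$l{\left(h \right)} = \frac{14}{3} - h$ ($l{\left(h \right)} = - (- \frac{14}{3} + h) = \frac{14}{3} - h$)
$\left(\left(90724 + 96316\right) - 32634\right) + l{\left(61 \right)} = \left(\left(90724 + 96316\right) - 32634\right) + \left(\frac{14}{3} - 61\right) = \left(187040 - 32634\right) + \left(\frac{14}{3} - 61\right) = 154406 - \frac{169}{3} = \frac{463049}{3}$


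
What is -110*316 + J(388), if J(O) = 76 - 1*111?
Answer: -34795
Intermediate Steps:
J(O) = -35 (J(O) = 76 - 111 = -35)
-110*316 + J(388) = -110*316 - 35 = -34760 - 35 = -34795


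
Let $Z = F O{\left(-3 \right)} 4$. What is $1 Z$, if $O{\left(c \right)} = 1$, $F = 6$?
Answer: $24$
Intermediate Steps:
$Z = 24$ ($Z = 6 \cdot 1 \cdot 4 = 6 \cdot 4 = 24$)
$1 Z = 1 \cdot 24 = 24$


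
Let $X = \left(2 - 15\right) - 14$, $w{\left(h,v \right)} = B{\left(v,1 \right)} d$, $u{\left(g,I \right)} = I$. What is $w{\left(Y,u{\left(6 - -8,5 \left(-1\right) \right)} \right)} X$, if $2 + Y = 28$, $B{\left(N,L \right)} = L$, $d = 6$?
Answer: $-162$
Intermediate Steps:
$Y = 26$ ($Y = -2 + 28 = 26$)
$w{\left(h,v \right)} = 6$ ($w{\left(h,v \right)} = 1 \cdot 6 = 6$)
$X = -27$ ($X = \left(2 - 15\right) - 14 = -13 - 14 = -27$)
$w{\left(Y,u{\left(6 - -8,5 \left(-1\right) \right)} \right)} X = 6 \left(-27\right) = -162$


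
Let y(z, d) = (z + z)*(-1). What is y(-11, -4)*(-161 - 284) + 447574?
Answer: 437784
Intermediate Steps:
y(z, d) = -2*z (y(z, d) = (2*z)*(-1) = -2*z)
y(-11, -4)*(-161 - 284) + 447574 = (-2*(-11))*(-161 - 284) + 447574 = 22*(-445) + 447574 = -9790 + 447574 = 437784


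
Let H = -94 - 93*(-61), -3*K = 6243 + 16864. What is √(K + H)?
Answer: 7*I*√390/3 ≈ 46.08*I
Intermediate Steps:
K = -23107/3 (K = -(6243 + 16864)/3 = -⅓*23107 = -23107/3 ≈ -7702.3)
H = 5579 (H = -94 + 5673 = 5579)
√(K + H) = √(-23107/3 + 5579) = √(-6370/3) = 7*I*√390/3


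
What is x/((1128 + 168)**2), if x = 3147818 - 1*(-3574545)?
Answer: 6722363/1679616 ≈ 4.0023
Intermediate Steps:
x = 6722363 (x = 3147818 + 3574545 = 6722363)
x/((1128 + 168)**2) = 6722363/((1128 + 168)**2) = 6722363/(1296**2) = 6722363/1679616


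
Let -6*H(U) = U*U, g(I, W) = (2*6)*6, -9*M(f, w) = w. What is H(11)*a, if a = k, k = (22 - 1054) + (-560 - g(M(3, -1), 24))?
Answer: 100672/3 ≈ 33557.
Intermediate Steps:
M(f, w) = -w/9
g(I, W) = 72 (g(I, W) = 12*6 = 72)
H(U) = -U²/6 (H(U) = -U*U/6 = -U²/6)
k = -1664 (k = (22 - 1054) + (-560 - 1*72) = -1032 + (-560 - 72) = -1032 - 632 = -1664)
a = -1664
H(11)*a = -⅙*11²*(-1664) = -⅙*121*(-1664) = -121/6*(-1664) = 100672/3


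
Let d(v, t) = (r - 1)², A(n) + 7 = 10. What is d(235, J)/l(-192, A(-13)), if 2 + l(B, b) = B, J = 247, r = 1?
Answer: 0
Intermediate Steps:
A(n) = 3 (A(n) = -7 + 10 = 3)
l(B, b) = -2 + B
d(v, t) = 0 (d(v, t) = (1 - 1)² = 0² = 0)
d(235, J)/l(-192, A(-13)) = 0/(-2 - 192) = 0/(-194) = 0*(-1/194) = 0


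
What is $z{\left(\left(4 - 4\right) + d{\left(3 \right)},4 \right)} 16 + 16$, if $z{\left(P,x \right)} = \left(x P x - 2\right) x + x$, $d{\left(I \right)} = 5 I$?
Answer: $15312$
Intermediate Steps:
$z{\left(P,x \right)} = x + x \left(-2 + P x^{2}\right)$ ($z{\left(P,x \right)} = \left(P x x - 2\right) x + x = \left(P x^{2} - 2\right) x + x = \left(-2 + P x^{2}\right) x + x = x \left(-2 + P x^{2}\right) + x = x + x \left(-2 + P x^{2}\right)$)
$z{\left(\left(4 - 4\right) + d{\left(3 \right)},4 \right)} 16 + 16 = \left(\left(-1\right) 4 + \left(\left(4 - 4\right) + 5 \cdot 3\right) 4^{3}\right) 16 + 16 = \left(-4 + \left(0 + 15\right) 64\right) 16 + 16 = \left(-4 + 15 \cdot 64\right) 16 + 16 = \left(-4 + 960\right) 16 + 16 = 956 \cdot 16 + 16 = 15296 + 16 = 15312$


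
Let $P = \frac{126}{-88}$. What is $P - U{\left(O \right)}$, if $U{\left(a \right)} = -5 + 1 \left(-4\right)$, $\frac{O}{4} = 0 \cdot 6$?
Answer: $\frac{333}{44} \approx 7.5682$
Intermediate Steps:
$O = 0$ ($O = 4 \cdot 0 \cdot 6 = 4 \cdot 0 = 0$)
$U{\left(a \right)} = -9$ ($U{\left(a \right)} = -5 - 4 = -9$)
$P = - \frac{63}{44}$ ($P = 126 \left(- \frac{1}{88}\right) = - \frac{63}{44} \approx -1.4318$)
$P - U{\left(O \right)} = - \frac{63}{44} - -9 = - \frac{63}{44} + 9 = \frac{333}{44}$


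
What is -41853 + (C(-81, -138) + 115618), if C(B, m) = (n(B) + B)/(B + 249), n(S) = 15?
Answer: 2065409/28 ≈ 73765.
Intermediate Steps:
C(B, m) = (15 + B)/(249 + B) (C(B, m) = (15 + B)/(B + 249) = (15 + B)/(249 + B))
-41853 + (C(-81, -138) + 115618) = -41853 + ((15 - 81)/(249 - 81) + 115618) = -41853 + (-66/168 + 115618) = -41853 + ((1/168)*(-66) + 115618) = -41853 + (-11/28 + 115618) = -41853 + 3237293/28 = 2065409/28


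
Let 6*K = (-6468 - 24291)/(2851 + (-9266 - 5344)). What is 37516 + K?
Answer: 882311541/23518 ≈ 37516.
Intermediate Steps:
K = 10253/23518 (K = ((-6468 - 24291)/(2851 + (-9266 - 5344)))/6 = (-30759/(2851 - 14610))/6 = (-30759/(-11759))/6 = (-30759*(-1/11759))/6 = (⅙)*(30759/11759) = 10253/23518 ≈ 0.43596)
37516 + K = 37516 + 10253/23518 = 882311541/23518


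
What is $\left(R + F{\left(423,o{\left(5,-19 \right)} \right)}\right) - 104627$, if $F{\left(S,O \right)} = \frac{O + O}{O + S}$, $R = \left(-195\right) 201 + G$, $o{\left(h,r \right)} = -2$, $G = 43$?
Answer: $- \frac{60530963}{421} \approx -1.4378 \cdot 10^{5}$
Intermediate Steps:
$R = -39152$ ($R = \left(-195\right) 201 + 43 = -39195 + 43 = -39152$)
$F{\left(S,O \right)} = \frac{2 O}{O + S}$
$\left(R + F{\left(423,o{\left(5,-19 \right)} \right)}\right) - 104627 = \left(-39152 + 2 \left(-2\right) \frac{1}{-2 + 423}\right) - 104627 = \left(-39152 + 2 \left(-2\right) \frac{1}{421}\right) - 104627 = \left(-39152 - \frac{4}{421}\right) - 104627 = - \frac{16482996}{421} - 104627 = - \frac{60530963}{421}$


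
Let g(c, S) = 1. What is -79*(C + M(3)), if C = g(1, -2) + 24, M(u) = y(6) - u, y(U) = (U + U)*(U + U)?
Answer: -13114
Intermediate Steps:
y(U) = 4*U**2 (y(U) = (2*U)*(2*U) = 4*U**2)
M(u) = 144 - u (M(u) = 4*6**2 - u = 4*36 - u = 144 - u)
C = 25 (C = 1 + 24 = 25)
-79*(C + M(3)) = -79*(25 + (144 - 1*3)) = -79*(25 + (144 - 3)) = -79*(25 + 141) = -79*166 = -13114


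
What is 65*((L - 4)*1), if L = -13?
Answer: -1105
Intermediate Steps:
65*((L - 4)*1) = 65*((-13 - 4)*1) = 65*(-17*1) = 65*(-17) = -1105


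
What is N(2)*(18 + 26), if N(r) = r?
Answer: 88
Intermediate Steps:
N(2)*(18 + 26) = 2*(18 + 26) = 2*44 = 88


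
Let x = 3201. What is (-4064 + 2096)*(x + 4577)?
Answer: -15307104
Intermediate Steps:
(-4064 + 2096)*(x + 4577) = (-4064 + 2096)*(3201 + 4577) = -1968*7778 = -15307104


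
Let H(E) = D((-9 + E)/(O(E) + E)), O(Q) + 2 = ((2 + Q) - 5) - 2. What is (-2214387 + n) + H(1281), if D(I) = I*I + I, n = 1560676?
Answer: -4267436882831/6528025 ≈ -6.5371e+5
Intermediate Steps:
O(Q) = -7 + Q (O(Q) = -2 + (((2 + Q) - 5) - 2) = -2 + ((-3 + Q) - 2) = -2 + (-5 + Q) = -7 + Q)
D(I) = I + I² (D(I) = I² + I = I + I²)
H(E) = (1 + (-9 + E)/(-7 + 2*E))*(-9 + E)/(-7 + 2*E) (H(E) = ((-9 + E)/((-7 + E) + E))*(1 + (-9 + E)/((-7 + E) + E)) = ((-9 + E)/(-7 + 2*E))*(1 + (-9 + E)/(-7 + 2*E)) = (1 + (-9 + E)/(-7 + 2*E))*(-9 + E)/(-7 + 2*E))
(-2214387 + n) + H(1281) = (-2214387 + 1560676) + (-16 + 3*1281)*(-9 + 1281)/(-7 + 2*1281)² = -653711 + (-16 + 3843)*1272/(-7 + 2562)² = -653711 + 3827*1272/2555² = -653711 + (1/6528025)*3827*1272 = -653711 + 4867944/6528025 = -4267436882831/6528025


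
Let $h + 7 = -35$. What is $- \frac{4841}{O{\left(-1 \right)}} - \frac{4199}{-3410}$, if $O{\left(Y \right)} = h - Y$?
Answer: $\frac{16679969}{139810} \approx 119.3$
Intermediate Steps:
$h = -42$ ($h = -7 - 35 = -42$)
$O{\left(Y \right)} = -42 - Y$
$- \frac{4841}{O{\left(-1 \right)}} - \frac{4199}{-3410} = - \frac{4841}{-42 - -1} - \frac{4199}{-3410} = - \frac{4841}{-42 + 1} - - \frac{4199}{3410} = - \frac{4841}{-41} + \frac{4199}{3410} = \left(-4841\right) \left(- \frac{1}{41}\right) + \frac{4199}{3410} = \frac{4841}{41} + \frac{4199}{3410} = \frac{16679969}{139810}$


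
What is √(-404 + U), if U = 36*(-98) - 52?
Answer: 4*I*√249 ≈ 63.119*I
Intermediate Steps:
U = -3580 (U = -3528 - 52 = -3580)
√(-404 + U) = √(-404 - 3580) = √(-3984) = 4*I*√249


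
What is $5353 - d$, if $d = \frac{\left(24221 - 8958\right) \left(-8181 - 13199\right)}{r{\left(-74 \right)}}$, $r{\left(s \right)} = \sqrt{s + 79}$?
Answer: $5353 + 65264588 \sqrt{5} \approx 1.4594 \cdot 10^{8}$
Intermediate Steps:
$r{\left(s \right)} = \sqrt{79 + s}$
$d = - 65264588 \sqrt{5}$ ($d = \frac{\left(24221 - 8958\right) \left(-8181 - 13199\right)}{\sqrt{79 - 74}} = \frac{15263 \left(-21380\right)}{\sqrt{5}} = - 326322940 \frac{\sqrt{5}}{5} = - 65264588 \sqrt{5} \approx -1.4594 \cdot 10^{8}$)
$5353 - d = 5353 - - 65264588 \sqrt{5} = 5353 + 65264588 \sqrt{5}$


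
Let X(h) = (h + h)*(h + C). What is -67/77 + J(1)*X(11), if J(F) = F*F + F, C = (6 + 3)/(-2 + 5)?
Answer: 47365/77 ≈ 615.13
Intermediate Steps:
C = 3 (C = 9/3 = 9*(⅓) = 3)
J(F) = F + F² (J(F) = F² + F = F + F²)
X(h) = 2*h*(3 + h) (X(h) = (h + h)*(h + 3) = (2*h)*(3 + h) = 2*h*(3 + h))
-67/77 + J(1)*X(11) = -67/77 + (1*(1 + 1))*(2*11*(3 + 11)) = -67*1/77 + (1*2)*(2*11*14) = -67/77 + 2*308 = -67/77 + 616 = 47365/77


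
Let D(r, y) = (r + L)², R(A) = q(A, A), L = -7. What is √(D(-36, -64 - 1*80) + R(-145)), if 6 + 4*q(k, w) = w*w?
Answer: √28415/2 ≈ 84.284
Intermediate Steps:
q(k, w) = -3/2 + w²/4 (q(k, w) = -3/2 + (w*w)/4 = -3/2 + w²/4)
R(A) = -3/2 + A²/4
D(r, y) = (-7 + r)² (D(r, y) = (r - 7)² = (-7 + r)²)
√(D(-36, -64 - 1*80) + R(-145)) = √((-7 - 36)² + (-3/2 + (¼)*(-145)²)) = √((-43)² + (-3/2 + (¼)*21025)) = √(1849 + (-3/2 + 21025/4)) = √(1849 + 21019/4) = √(28415/4) = √28415/2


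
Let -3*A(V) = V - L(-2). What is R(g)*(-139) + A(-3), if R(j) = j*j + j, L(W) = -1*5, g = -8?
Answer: -23354/3 ≈ -7784.7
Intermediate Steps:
L(W) = -5
R(j) = j + j**2 (R(j) = j**2 + j = j + j**2)
A(V) = -5/3 - V/3 (A(V) = -(V - 1*(-5))/3 = -(V + 5)/3 = -(5 + V)/3 = -5/3 - V/3)
R(g)*(-139) + A(-3) = -8*(1 - 8)*(-139) + (-5/3 - 1/3*(-3)) = -8*(-7)*(-139) + (-5/3 + 1) = 56*(-139) - 2/3 = -7784 - 2/3 = -23354/3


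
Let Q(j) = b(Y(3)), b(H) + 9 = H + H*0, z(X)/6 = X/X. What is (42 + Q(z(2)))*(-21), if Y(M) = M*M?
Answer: -882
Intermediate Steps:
z(X) = 6 (z(X) = 6*(X/X) = 6*1 = 6)
Y(M) = M²
b(H) = -9 + H (b(H) = -9 + (H + H*0) = -9 + (H + 0) = -9 + H)
Q(j) = 0 (Q(j) = -9 + 3² = -9 + 9 = 0)
(42 + Q(z(2)))*(-21) = (42 + 0)*(-21) = 42*(-21) = -882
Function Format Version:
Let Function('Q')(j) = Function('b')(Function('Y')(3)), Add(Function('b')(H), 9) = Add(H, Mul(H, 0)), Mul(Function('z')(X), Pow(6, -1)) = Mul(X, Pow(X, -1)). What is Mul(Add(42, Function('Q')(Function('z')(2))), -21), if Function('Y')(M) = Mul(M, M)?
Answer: -882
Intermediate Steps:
Function('z')(X) = 6 (Function('z')(X) = Mul(6, Mul(X, Pow(X, -1))) = Mul(6, 1) = 6)
Function('Y')(M) = Pow(M, 2)
Function('b')(H) = Add(-9, H) (Function('b')(H) = Add(-9, Add(H, Mul(H, 0))) = Add(-9, Add(H, 0)) = Add(-9, H))
Function('Q')(j) = 0 (Function('Q')(j) = Add(-9, Pow(3, 2)) = Add(-9, 9) = 0)
Mul(Add(42, Function('Q')(Function('z')(2))), -21) = Mul(Add(42, 0), -21) = Mul(42, -21) = -882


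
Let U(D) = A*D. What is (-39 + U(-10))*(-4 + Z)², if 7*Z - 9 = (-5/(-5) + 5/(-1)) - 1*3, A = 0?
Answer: -26364/49 ≈ -538.04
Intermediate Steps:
Z = 2/7 (Z = 9/7 + ((-5/(-5) + 5/(-1)) - 1*3)/7 = 9/7 + ((-5*(-⅕) + 5*(-1)) - 3)/7 = 9/7 + ((1 - 5) - 3)/7 = 9/7 + (-4 - 3)/7 = 9/7 + (⅐)*(-7) = 9/7 - 1 = 2/7 ≈ 0.28571)
U(D) = 0 (U(D) = 0*D = 0)
(-39 + U(-10))*(-4 + Z)² = (-39 + 0)*(-4 + 2/7)² = -39*(-26/7)² = -39*676/49 = -26364/49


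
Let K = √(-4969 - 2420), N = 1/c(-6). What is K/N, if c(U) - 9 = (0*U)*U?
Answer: 27*I*√821 ≈ 773.63*I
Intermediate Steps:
c(U) = 9 (c(U) = 9 + (0*U)*U = 9 + 0*U = 9 + 0 = 9)
N = ⅑ (N = 1/9 = ⅑ ≈ 0.11111)
K = 3*I*√821 (K = √(-7389) = 3*I*√821 ≈ 85.959*I)
K/N = (3*I*√821)/(⅑) = (3*I*√821)*9 = 27*I*√821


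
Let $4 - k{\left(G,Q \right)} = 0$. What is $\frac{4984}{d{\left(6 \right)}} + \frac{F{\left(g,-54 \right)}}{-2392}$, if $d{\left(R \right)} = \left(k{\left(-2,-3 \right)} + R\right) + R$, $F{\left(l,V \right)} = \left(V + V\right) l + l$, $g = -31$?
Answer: $\frac{741791}{2392} \approx 310.11$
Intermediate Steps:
$k{\left(G,Q \right)} = 4$ ($k{\left(G,Q \right)} = 4 - 0 = 4 + 0 = 4$)
$F{\left(l,V \right)} = l + 2 V l$ ($F{\left(l,V \right)} = 2 V l + l = l + 2 V l$)
$d{\left(R \right)} = 4 + 2 R$ ($d{\left(R \right)} = \left(4 + R\right) + R = 4 + 2 R$)
$\frac{4984}{d{\left(6 \right)}} + \frac{F{\left(g,-54 \right)}}{-2392} = \frac{4984}{4 + 2 \cdot 6} + \frac{\left(-31\right) \left(1 + 2 \left(-54\right)\right)}{-2392} = \frac{4984}{4 + 12} + - 31 \left(1 - 108\right) \left(- \frac{1}{2392}\right) = \frac{4984}{16} + \left(-31\right) \left(-107\right) \left(- \frac{1}{2392}\right) = 4984 \cdot \frac{1}{16} + 3317 \left(- \frac{1}{2392}\right) = \frac{623}{2} - \frac{3317}{2392} = \frac{741791}{2392}$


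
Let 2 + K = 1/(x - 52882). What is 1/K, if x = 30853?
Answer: -22029/44059 ≈ -0.49999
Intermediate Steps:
K = -44059/22029 (K = -2 + 1/(30853 - 52882) = -2 + 1/(-22029) = -2 - 1/22029 = -44059/22029 ≈ -2.0000)
1/K = 1/(-44059/22029) = -22029/44059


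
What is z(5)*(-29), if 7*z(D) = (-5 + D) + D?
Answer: -145/7 ≈ -20.714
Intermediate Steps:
z(D) = -5/7 + 2*D/7 (z(D) = ((-5 + D) + D)/7 = (-5 + 2*D)/7 = -5/7 + 2*D/7)
z(5)*(-29) = (-5/7 + (2/7)*5)*(-29) = (-5/7 + 10/7)*(-29) = (5/7)*(-29) = -145/7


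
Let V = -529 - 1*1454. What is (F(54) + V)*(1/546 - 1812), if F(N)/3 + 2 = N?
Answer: 86073537/26 ≈ 3.3105e+6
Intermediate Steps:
F(N) = -6 + 3*N
V = -1983 (V = -529 - 1454 = -1983)
(F(54) + V)*(1/546 - 1812) = ((-6 + 3*54) - 1983)*(1/546 - 1812) = ((-6 + 162) - 1983)*(1/546 - 1812) = (156 - 1983)*(-989351/546) = -1827*(-989351/546) = 86073537/26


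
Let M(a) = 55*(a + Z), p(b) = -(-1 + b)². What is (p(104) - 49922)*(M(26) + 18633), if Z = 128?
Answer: -1640571693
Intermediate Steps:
M(a) = 7040 + 55*a (M(a) = 55*(a + 128) = 55*(128 + a) = 7040 + 55*a)
(p(104) - 49922)*(M(26) + 18633) = (-(-1 + 104)² - 49922)*((7040 + 55*26) + 18633) = (-1*103² - 49922)*((7040 + 1430) + 18633) = (-1*10609 - 49922)*(8470 + 18633) = (-10609 - 49922)*27103 = -60531*27103 = -1640571693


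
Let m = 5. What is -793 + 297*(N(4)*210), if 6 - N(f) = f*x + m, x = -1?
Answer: 311057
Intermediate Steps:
N(f) = 1 + f (N(f) = 6 - (f*(-1) + 5) = 6 - (-f + 5) = 6 - (5 - f) = 6 + (-5 + f) = 1 + f)
-793 + 297*(N(4)*210) = -793 + 297*((1 + 4)*210) = -793 + 297*(5*210) = -793 + 297*1050 = -793 + 311850 = 311057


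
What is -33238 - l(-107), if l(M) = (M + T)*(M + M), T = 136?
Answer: -27032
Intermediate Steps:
l(M) = 2*M*(136 + M) (l(M) = (M + 136)*(M + M) = (136 + M)*(2*M) = 2*M*(136 + M))
-33238 - l(-107) = -33238 - 2*(-107)*(136 - 107) = -33238 - 2*(-107)*29 = -33238 - 1*(-6206) = -33238 + 6206 = -27032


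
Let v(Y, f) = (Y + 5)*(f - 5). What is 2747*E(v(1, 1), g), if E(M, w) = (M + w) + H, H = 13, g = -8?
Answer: -52193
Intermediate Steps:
v(Y, f) = (-5 + f)*(5 + Y) (v(Y, f) = (5 + Y)*(-5 + f) = (-5 + f)*(5 + Y))
E(M, w) = 13 + M + w (E(M, w) = (M + w) + 13 = 13 + M + w)
2747*E(v(1, 1), g) = 2747*(13 + (-25 - 5*1 + 5*1 + 1*1) - 8) = 2747*(13 + (-25 - 5 + 5 + 1) - 8) = 2747*(13 - 24 - 8) = 2747*(-19) = -52193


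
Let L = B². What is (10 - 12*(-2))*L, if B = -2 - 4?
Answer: 1224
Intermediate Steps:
B = -6
L = 36 (L = (-6)² = 36)
(10 - 12*(-2))*L = (10 - 12*(-2))*36 = (10 + 24)*36 = 34*36 = 1224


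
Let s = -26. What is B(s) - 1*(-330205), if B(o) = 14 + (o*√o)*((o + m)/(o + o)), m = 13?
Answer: 330219 - 13*I*√26/2 ≈ 3.3022e+5 - 33.144*I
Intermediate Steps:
B(o) = 14 + √o*(13 + o)/2 (B(o) = 14 + (o*√o)*((o + 13)/(o + o)) = 14 + o^(3/2)*((13 + o)/((2*o))) = 14 + o^(3/2)*((13 + o)*(1/(2*o))) = 14 + o^(3/2)*((13 + o)/(2*o)) = 14 + √o*(13 + o)/2)
B(s) - 1*(-330205) = (14 + (-26)^(3/2)/2 + 13*√(-26)/2) - 1*(-330205) = (14 + (-26*I*√26)/2 + 13*(I*√26)/2) + 330205 = (14 - 13*I*√26 + 13*I*√26/2) + 330205 = (14 - 13*I*√26/2) + 330205 = 330219 - 13*I*√26/2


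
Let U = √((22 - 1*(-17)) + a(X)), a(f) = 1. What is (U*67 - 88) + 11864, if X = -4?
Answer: 11776 + 134*√10 ≈ 12200.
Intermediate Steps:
U = 2*√10 (U = √((22 - 1*(-17)) + 1) = √((22 + 17) + 1) = √(39 + 1) = √40 = 2*√10 ≈ 6.3246)
(U*67 - 88) + 11864 = ((2*√10)*67 - 88) + 11864 = (134*√10 - 88) + 11864 = (-88 + 134*√10) + 11864 = 11776 + 134*√10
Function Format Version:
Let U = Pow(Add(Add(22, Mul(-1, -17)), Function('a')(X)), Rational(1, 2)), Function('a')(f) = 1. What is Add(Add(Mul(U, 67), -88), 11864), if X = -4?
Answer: Add(11776, Mul(134, Pow(10, Rational(1, 2)))) ≈ 12200.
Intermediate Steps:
U = Mul(2, Pow(10, Rational(1, 2))) (U = Pow(Add(Add(22, Mul(-1, -17)), 1), Rational(1, 2)) = Pow(Add(Add(22, 17), 1), Rational(1, 2)) = Pow(Add(39, 1), Rational(1, 2)) = Pow(40, Rational(1, 2)) = Mul(2, Pow(10, Rational(1, 2))) ≈ 6.3246)
Add(Add(Mul(U, 67), -88), 11864) = Add(Add(Mul(Mul(2, Pow(10, Rational(1, 2))), 67), -88), 11864) = Add(Add(Mul(134, Pow(10, Rational(1, 2))), -88), 11864) = Add(Add(-88, Mul(134, Pow(10, Rational(1, 2)))), 11864) = Add(11776, Mul(134, Pow(10, Rational(1, 2))))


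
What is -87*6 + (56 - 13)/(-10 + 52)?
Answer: -21881/42 ≈ -520.98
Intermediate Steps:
-87*6 + (56 - 13)/(-10 + 52) = -522 + 43/42 = -21881/42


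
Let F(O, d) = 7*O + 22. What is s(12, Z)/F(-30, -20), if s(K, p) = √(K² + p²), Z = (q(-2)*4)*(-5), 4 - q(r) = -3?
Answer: -√1234/47 ≈ -0.74741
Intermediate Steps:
F(O, d) = 22 + 7*O
q(r) = 7 (q(r) = 4 - 1*(-3) = 4 + 3 = 7)
Z = -140 (Z = (7*4)*(-5) = 28*(-5) = -140)
s(12, Z)/F(-30, -20) = √(12² + (-140)²)/(22 + 7*(-30)) = √(144 + 19600)/(22 - 210) = √19744/(-188) = (4*√1234)*(-1/188) = -√1234/47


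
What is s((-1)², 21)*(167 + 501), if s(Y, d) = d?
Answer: 14028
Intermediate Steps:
s((-1)², 21)*(167 + 501) = 21*(167 + 501) = 21*668 = 14028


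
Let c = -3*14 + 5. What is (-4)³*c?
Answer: 2368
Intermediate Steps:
c = -37 (c = -42 + 5 = -37)
(-4)³*c = (-4)³*(-37) = -64*(-37) = 2368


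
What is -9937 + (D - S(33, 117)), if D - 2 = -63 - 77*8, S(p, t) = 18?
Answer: -10632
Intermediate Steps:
D = -677 (D = 2 + (-63 - 77*8) = 2 + (-63 - 616) = 2 - 679 = -677)
-9937 + (D - S(33, 117)) = -9937 + (-677 - 1*18) = -9937 + (-677 - 18) = -9937 - 695 = -10632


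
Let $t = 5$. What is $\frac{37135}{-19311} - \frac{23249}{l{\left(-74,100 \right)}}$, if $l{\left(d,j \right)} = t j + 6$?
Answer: $- \frac{467751749}{9771366} \approx -47.87$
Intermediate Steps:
$l{\left(d,j \right)} = 6 + 5 j$ ($l{\left(d,j \right)} = 5 j + 6 = 6 + 5 j$)
$\frac{37135}{-19311} - \frac{23249}{l{\left(-74,100 \right)}} = \frac{37135}{-19311} - \frac{23249}{6 + 5 \cdot 100} = 37135 \left(- \frac{1}{19311}\right) - \frac{23249}{6 + 500} = - \frac{37135}{19311} - \frac{23249}{506} = - \frac{467751749}{9771366}$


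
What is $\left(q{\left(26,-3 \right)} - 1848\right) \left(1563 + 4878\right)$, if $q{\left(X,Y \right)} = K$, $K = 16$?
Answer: $-11799912$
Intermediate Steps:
$q{\left(X,Y \right)} = 16$
$\left(q{\left(26,-3 \right)} - 1848\right) \left(1563 + 4878\right) = \left(16 - 1848\right) \left(1563 + 4878\right) = \left(-1832\right) 6441 = -11799912$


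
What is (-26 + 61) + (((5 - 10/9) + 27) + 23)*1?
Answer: 800/9 ≈ 88.889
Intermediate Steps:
(-26 + 61) + (((5 - 10/9) + 27) + 23)*1 = 35 + (((5 - 10*⅑) + 27) + 23)*1 = 35 + (((5 - 10/9) + 27) + 23)*1 = 35 + ((35/9 + 27) + 23)*1 = 35 + (278/9 + 23)*1 = 35 + (485/9)*1 = 35 + 485/9 = 800/9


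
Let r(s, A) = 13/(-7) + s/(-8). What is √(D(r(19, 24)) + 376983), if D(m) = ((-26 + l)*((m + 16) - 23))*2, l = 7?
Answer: 5*√2958893/14 ≈ 614.34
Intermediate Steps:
r(s, A) = -13/7 - s/8 (r(s, A) = 13*(-⅐) + s*(-⅛) = -13/7 - s/8)
D(m) = 266 - 38*m (D(m) = ((-26 + 7)*((m + 16) - 23))*2 = -19*((16 + m) - 23)*2 = -19*(-7 + m)*2 = (133 - 19*m)*2 = 266 - 38*m)
√(D(r(19, 24)) + 376983) = √((266 - 38*(-13/7 - ⅛*19)) + 376983) = √((266 - 38*(-13/7 - 19/8)) + 376983) = √((266 - 38*(-237/56)) + 376983) = √((266 + 4503/28) + 376983) = √(11951/28 + 376983) = √(10567475/28) = 5*√2958893/14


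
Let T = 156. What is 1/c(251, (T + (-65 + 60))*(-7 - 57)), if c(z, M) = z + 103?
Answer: 1/354 ≈ 0.0028249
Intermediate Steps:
c(z, M) = 103 + z
1/c(251, (T + (-65 + 60))*(-7 - 57)) = 1/(103 + 251) = 1/354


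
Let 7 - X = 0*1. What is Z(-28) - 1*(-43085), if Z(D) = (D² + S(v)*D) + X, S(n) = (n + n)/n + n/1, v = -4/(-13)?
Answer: 569548/13 ≈ 43811.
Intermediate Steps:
X = 7 (X = 7 - 0 = 7 - 1*0 = 7 + 0 = 7)
v = 4/13 (v = -4*(-1/13) = 4/13 ≈ 0.30769)
S(n) = 2 + n (S(n) = (2*n)/n + n*1 = 2 + n)
Z(D) = 7 + D² + 30*D/13 (Z(D) = (D² + (2 + 4/13)*D) + 7 = (D² + 30*D/13) + 7 = 7 + D² + 30*D/13)
Z(-28) - 1*(-43085) = (7 + (-28)² + (30/13)*(-28)) - 1*(-43085) = (7 + 784 - 840/13) + 43085 = 9443/13 + 43085 = 569548/13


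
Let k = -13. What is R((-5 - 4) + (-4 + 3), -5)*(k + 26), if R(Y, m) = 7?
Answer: 91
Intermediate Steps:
R((-5 - 4) + (-4 + 3), -5)*(k + 26) = 7*(-13 + 26) = 7*13 = 91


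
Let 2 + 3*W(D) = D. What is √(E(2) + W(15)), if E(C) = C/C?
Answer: 4*√3/3 ≈ 2.3094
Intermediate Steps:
E(C) = 1
W(D) = -⅔ + D/3
√(E(2) + W(15)) = √(1 + (-⅔ + (⅓)*15)) = √(1 + (-⅔ + 5)) = √(1 + 13/3) = √(16/3) = 4*√3/3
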